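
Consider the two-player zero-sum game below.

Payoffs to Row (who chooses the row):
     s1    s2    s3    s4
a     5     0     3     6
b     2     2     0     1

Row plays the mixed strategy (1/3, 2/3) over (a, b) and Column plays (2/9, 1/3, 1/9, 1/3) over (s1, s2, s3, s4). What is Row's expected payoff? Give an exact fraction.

Against (2/9, 1/3, 1/9, 1/3), each row's expected payoff is a: 31/9; b: 13/9.
Taking the (1/3, 2/3)-weighted average: (1/3)·(31/9) + (2/3)·(13/9) = 19/9.

19/9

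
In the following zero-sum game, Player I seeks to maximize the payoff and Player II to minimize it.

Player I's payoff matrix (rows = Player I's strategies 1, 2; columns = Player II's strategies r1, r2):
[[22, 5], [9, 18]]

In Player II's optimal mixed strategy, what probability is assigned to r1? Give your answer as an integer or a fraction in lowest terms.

1/2

Row minima are 5 and 9, so Player I's maximin is 9; column maxima are 22 and 18, so Player II's minimax is 18. These differ, so the equilibrium is in mixed strategies.
Let Player II play r1 with probability q. Player I is indifferent when 22q + 5(1−q) = 9q + 18(1−q), giving q = 1/2.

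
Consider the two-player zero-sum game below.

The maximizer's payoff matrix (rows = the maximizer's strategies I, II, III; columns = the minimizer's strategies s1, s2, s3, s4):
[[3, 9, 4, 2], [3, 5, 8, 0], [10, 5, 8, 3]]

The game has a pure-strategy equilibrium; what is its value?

Row minima: 2, 0, 3 → the maximizer's maximin is 3.
Column maxima: 10, 9, 8, 3 → the minimizer's minimax is 3.
They coincide at (III, s4), so the value is 3.

3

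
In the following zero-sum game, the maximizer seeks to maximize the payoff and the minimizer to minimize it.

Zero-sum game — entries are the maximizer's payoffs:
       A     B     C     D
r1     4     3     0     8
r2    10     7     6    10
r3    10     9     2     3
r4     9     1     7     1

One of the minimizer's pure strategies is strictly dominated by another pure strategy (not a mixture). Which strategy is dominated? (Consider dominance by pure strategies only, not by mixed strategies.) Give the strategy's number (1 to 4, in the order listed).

The minimizer prefers columns that give the maximizer less. Compare A with B: 3 < 4, 7 < 10, 9 < 10, 1 < 9.
So B strictly dominates A for the minimizer; A is strictly dominated.

1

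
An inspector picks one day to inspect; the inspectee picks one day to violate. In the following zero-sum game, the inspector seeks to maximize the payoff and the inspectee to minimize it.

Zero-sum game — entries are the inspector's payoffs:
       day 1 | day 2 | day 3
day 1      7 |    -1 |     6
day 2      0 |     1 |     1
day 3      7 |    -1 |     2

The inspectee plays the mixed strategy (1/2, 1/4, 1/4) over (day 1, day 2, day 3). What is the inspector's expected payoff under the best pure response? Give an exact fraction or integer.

19/4

day 1: (7)·(1/2) + (-1)·(1/4) + (6)·(1/4) = 19/4.
day 2: (0)·(1/2) + (1)·(1/4) + (1)·(1/4) = 1/2.
day 3: (7)·(1/2) + (-1)·(1/4) + (2)·(1/4) = 15/4.
The best pure response is day 1 with expected payoff 19/4.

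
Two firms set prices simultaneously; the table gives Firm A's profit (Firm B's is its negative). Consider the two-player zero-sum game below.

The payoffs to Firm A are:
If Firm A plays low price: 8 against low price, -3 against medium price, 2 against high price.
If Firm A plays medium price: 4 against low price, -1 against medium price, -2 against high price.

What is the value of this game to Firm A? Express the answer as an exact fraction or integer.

-4/3

Column low price is strictly dominated by high price for Firm B (it gives Firm A more in every row).
The remaining 2×2 game on (low price, medium price) × (medium price, high price) has no saddle point. Let Firm A play low price with probability p; indifference gives −3p − (1−p) = 2p − 2(1−p), so p = 1/6.
Similarly Firm B's optimal q on medium price is 2/3, and the value is -3·(2/3) + (2)·(1/3) = -4/3.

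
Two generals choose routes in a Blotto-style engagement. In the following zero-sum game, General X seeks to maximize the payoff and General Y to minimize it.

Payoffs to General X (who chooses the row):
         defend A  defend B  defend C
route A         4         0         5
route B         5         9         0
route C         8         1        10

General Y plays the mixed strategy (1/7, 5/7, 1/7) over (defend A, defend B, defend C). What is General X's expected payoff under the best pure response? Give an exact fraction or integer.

route A: (4)·(1/7) + (0)·(5/7) + (5)·(1/7) = 9/7.
route B: (5)·(1/7) + (9)·(5/7) + (0)·(1/7) = 50/7.
route C: (8)·(1/7) + (1)·(5/7) + (10)·(1/7) = 23/7.
The best pure response is route B with expected payoff 50/7.

50/7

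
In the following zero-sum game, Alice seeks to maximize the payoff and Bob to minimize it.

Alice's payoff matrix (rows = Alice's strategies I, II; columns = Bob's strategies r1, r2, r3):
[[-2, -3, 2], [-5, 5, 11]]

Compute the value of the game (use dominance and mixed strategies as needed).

-25/11

Column r3 is strictly dominated by r2 for Bob (it gives Alice more in every row).
The remaining 2×2 game on (I, II) × (r1, r2) has no saddle point. Let Alice play I with probability p; indifference gives −2p − 5(1−p) = −3p + 5(1−p), so p = 10/11.
Similarly Bob's optimal q on r1 is 8/11, and the value is -2·(8/11) + (-3)·(3/11) = -25/11.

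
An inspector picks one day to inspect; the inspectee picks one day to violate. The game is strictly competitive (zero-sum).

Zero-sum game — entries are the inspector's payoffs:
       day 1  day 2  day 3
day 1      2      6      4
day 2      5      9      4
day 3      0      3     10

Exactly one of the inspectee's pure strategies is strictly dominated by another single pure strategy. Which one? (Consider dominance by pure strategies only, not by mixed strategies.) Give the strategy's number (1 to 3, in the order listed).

The inspectee prefers columns that give the inspector less. Compare day 2 with day 1: 2 < 6, 5 < 9, 0 < 3.
So day 1 strictly dominates day 2 for the inspectee; day 2 is strictly dominated.

2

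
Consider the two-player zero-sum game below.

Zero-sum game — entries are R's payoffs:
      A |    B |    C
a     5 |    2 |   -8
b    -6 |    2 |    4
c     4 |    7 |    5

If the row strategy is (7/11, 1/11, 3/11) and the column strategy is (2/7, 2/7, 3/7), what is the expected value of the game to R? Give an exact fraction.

Against (2/7, 2/7, 3/7), each row's expected payoff is a: -10/7; b: 4/7; c: 37/7.
Taking the (7/11, 1/11, 3/11)-weighted average: (7/11)·(-10/7) + (1/11)·(4/7) + (3/11)·(37/7) = 45/77.

45/77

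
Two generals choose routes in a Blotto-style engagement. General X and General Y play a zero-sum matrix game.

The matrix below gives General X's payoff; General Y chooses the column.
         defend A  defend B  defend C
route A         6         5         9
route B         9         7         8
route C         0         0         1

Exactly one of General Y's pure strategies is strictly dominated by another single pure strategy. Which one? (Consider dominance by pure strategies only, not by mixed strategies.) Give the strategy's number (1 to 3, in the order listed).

General Y prefers columns that give General X less. Compare defend C with defend B: 5 < 9, 7 < 8, 0 < 1.
So defend B strictly dominates defend C for General Y; defend C is strictly dominated.

3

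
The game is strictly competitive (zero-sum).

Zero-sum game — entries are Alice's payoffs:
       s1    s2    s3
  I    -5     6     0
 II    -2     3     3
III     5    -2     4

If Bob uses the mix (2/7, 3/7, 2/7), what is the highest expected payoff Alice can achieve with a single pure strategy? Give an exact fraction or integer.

I: (-5)·(2/7) + (6)·(3/7) + (0)·(2/7) = 8/7.
II: (-2)·(2/7) + (3)·(3/7) + (3)·(2/7) = 11/7.
III: (5)·(2/7) + (-2)·(3/7) + (4)·(2/7) = 12/7.
The best pure response is III with expected payoff 12/7.

12/7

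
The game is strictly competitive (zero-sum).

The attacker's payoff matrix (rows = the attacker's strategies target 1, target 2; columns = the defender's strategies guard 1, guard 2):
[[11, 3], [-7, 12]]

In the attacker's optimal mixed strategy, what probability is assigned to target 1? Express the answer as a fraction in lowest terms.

19/27

Row minima are 3 and -7, so the attacker's maximin is 3; column maxima are 11 and 12, so the defender's minimax is 11. These differ, so the equilibrium is in mixed strategies.
Let the attacker play target 1 with probability p. The defender is indifferent when 11p − 7(1−p) = 3p + 12(1−p), giving p = 19/27.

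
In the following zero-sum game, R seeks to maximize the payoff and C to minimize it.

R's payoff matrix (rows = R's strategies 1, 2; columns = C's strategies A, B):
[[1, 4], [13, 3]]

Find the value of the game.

49/13

Row minima are 1 and 3, so R's maximin is 3; column maxima are 13 and 4, so C's minimax is 4. These differ, so the equilibrium is in mixed strategies.
Let R play 1 with probability p. C is indifferent when p + 13(1−p) = 4p + 3(1−p), giving p = 10/13.
Let C play A with probability q. R is indifferent when q + 4(1−q) = 13q + 3(1−q), giving q = 1/13.
The value is 1·(1/13) + (4)·(12/13) = 49/13.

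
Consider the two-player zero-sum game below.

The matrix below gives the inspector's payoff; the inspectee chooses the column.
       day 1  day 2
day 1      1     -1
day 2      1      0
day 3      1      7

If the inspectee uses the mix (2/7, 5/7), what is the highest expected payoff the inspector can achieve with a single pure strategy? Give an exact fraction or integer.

day 1: (1)·(2/7) + (-1)·(5/7) = -3/7.
day 2: (1)·(2/7) + (0)·(5/7) = 2/7.
day 3: (1)·(2/7) + (7)·(5/7) = 37/7.
The best pure response is day 3 with expected payoff 37/7.

37/7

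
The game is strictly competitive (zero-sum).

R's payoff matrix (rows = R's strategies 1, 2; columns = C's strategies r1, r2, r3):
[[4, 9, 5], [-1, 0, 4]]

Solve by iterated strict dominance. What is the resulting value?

Row 2 is strictly dominated by row 1 (4>-1, 9>0, 5>4); eliminate 2.
Column r2 is strictly dominated by r1 for C (4<9); eliminate r2.
Column r3 is strictly dominated by r1 for C (4<5); eliminate r3.
Only (1, r1) remains, with payoff 4.

4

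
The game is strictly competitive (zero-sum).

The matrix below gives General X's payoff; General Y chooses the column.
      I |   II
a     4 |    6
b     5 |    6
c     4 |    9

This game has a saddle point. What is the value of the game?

Row minima: 4, 5, 4 → General X's maximin is 5.
Column maxima: 5, 9 → General Y's minimax is 5.
They coincide at (b, I), so the value is 5.

5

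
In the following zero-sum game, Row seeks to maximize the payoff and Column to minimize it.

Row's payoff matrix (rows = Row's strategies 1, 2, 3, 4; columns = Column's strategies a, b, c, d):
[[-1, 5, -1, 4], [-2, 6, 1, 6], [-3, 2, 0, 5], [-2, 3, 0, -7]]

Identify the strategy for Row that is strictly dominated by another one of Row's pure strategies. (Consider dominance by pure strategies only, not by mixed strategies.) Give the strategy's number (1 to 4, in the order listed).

Compare 3 with 2: -2 > -3, 6 > 2, 1 > 0, 6 > 5.
So 2 strictly dominates 3 for Row; 3 is strictly dominated.

3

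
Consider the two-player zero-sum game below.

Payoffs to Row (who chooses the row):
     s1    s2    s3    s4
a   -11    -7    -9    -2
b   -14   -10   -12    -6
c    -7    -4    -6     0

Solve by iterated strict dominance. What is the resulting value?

-7

Column s3 is strictly dominated by s1 for Column (-11<-9, -14<-12, -7<-6); eliminate s3.
Column s2 is strictly dominated by s1 for Column (-11<-7, -14<-10, -7<-4); eliminate s2.
Row a is strictly dominated by row c (-7>-11, 0>-2); eliminate a.
Row b is strictly dominated by row c (-7>-14, 0>-6); eliminate b.
Column s4 is strictly dominated by s1 for Column (-7<0); eliminate s4.
Only (c, s1) remains, with payoff -7.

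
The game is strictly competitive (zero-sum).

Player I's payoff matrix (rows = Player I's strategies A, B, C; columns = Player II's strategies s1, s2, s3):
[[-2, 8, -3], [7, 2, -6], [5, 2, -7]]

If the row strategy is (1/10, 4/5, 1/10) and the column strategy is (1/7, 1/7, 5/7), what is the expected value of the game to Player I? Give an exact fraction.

Against (1/7, 1/7, 5/7), each row's expected payoff is A: -9/7; B: -3; C: -4.
Taking the (1/10, 4/5, 1/10)-weighted average: (1/10)·(-9/7) + (4/5)·(-3) + (1/10)·(-4) = -41/14.

-41/14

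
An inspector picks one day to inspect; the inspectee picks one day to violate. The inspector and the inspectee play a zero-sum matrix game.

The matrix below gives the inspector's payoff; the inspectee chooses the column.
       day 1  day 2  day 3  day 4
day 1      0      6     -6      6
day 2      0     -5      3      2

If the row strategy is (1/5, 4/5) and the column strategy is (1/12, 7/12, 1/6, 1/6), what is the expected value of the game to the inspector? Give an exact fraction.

Against (1/12, 7/12, 1/6, 1/6), each row's expected payoff is day 1: 7/2; day 2: -25/12.
Taking the (1/5, 4/5)-weighted average: (1/5)·(7/2) + (4/5)·(-25/12) = -29/30.

-29/30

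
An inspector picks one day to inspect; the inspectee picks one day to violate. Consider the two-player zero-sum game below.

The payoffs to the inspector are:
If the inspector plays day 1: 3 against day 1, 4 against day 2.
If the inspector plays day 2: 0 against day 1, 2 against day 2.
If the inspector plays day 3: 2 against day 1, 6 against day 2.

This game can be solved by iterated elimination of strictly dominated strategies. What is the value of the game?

3

Column day 2 is strictly dominated by day 1 for the inspectee (3<4, 0<2, 2<6); eliminate day 2.
Row day 2 is strictly dominated by row day 1 (3>0); eliminate day 2.
Row day 3 is strictly dominated by row day 1 (3>2); eliminate day 3.
Only (day 1, day 1) remains, with payoff 3.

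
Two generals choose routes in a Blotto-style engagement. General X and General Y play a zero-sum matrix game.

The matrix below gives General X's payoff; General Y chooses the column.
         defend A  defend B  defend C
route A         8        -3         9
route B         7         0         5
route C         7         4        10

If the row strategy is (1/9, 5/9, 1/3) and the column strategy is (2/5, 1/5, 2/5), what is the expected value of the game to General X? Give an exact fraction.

53/9

Against (2/5, 1/5, 2/5), each row's expected payoff is route A: 31/5; route B: 24/5; route C: 38/5.
Taking the (1/9, 5/9, 1/3)-weighted average: (1/9)·(31/5) + (5/9)·(24/5) + (1/3)·(38/5) = 53/9.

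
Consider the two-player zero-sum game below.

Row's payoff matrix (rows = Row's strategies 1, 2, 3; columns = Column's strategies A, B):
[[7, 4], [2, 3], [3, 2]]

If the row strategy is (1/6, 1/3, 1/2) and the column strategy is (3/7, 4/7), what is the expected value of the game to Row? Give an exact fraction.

Against (3/7, 4/7), each row's expected payoff is 1: 37/7; 2: 18/7; 3: 17/7.
Taking the (1/6, 1/3, 1/2)-weighted average: (1/6)·(37/7) + (1/3)·(18/7) + (1/2)·(17/7) = 62/21.

62/21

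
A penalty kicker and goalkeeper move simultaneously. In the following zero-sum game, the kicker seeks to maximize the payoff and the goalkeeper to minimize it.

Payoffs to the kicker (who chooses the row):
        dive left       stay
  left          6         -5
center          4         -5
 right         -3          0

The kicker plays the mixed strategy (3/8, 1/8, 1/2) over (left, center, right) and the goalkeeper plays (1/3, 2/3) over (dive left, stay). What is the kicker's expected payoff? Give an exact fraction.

Against (1/3, 2/3), each row's expected payoff is left: -4/3; center: -2; right: -1.
Taking the (3/8, 1/8, 1/2)-weighted average: (3/8)·(-4/3) + (1/8)·(-2) + (1/2)·(-1) = -5/4.

-5/4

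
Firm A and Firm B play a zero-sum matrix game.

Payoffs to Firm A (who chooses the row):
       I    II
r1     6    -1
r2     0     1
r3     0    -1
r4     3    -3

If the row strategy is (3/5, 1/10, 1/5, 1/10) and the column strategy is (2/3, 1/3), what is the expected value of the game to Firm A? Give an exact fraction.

34/15

Against (2/3, 1/3), each row's expected payoff is r1: 11/3; r2: 1/3; r3: -1/3; r4: 1.
Taking the (3/5, 1/10, 1/5, 1/10)-weighted average: (3/5)·(11/3) + (1/10)·(1/3) + (1/5)·(-1/3) + (1/10)·(1) = 34/15.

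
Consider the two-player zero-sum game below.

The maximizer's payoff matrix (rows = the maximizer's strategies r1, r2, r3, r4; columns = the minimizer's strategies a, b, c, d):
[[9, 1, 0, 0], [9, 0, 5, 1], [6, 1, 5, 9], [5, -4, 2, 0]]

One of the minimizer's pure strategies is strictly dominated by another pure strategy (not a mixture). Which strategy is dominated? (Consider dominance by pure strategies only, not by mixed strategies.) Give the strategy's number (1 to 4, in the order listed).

1

The minimizer prefers columns that give the maximizer less. Compare a with b: 1 < 9, 0 < 9, 1 < 6, -4 < 5.
So b strictly dominates a for the minimizer; a is strictly dominated.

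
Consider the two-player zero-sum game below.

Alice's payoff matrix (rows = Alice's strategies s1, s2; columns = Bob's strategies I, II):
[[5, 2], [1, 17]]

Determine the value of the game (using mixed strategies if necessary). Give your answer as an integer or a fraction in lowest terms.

Row minima are 2 and 1, so Alice's maximin is 2; column maxima are 5 and 17, so Bob's minimax is 5. These differ, so the equilibrium is in mixed strategies.
Let Alice play s1 with probability p. Bob is indifferent when 5p + (1−p) = 2p + 17(1−p), giving p = 16/19.
Let Bob play I with probability q. Alice is indifferent when 5q + 2(1−q) = q + 17(1−q), giving q = 15/19.
The value is 5·(15/19) + (2)·(4/19) = 83/19.

83/19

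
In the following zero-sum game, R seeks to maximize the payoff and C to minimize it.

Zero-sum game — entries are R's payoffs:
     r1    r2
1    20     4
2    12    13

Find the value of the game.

212/17

Row minima are 4 and 12, so R's maximin is 12; column maxima are 20 and 13, so C's minimax is 13. These differ, so the equilibrium is in mixed strategies.
Let R play 1 with probability p. C is indifferent when 20p + 12(1−p) = 4p + 13(1−p), giving p = 1/17.
Let C play r1 with probability q. R is indifferent when 20q + 4(1−q) = 12q + 13(1−q), giving q = 9/17.
The value is 20·(9/17) + (4)·(8/17) = 212/17.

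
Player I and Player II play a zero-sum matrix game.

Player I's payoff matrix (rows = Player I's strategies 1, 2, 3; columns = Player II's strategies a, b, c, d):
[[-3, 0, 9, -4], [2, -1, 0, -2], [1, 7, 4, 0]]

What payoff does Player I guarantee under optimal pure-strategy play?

0

Row minima: -4, -2, 0 → Player I's maximin is 0.
Column maxima: 2, 7, 9, 0 → Player II's minimax is 0.
They coincide at (3, d), so the value is 0.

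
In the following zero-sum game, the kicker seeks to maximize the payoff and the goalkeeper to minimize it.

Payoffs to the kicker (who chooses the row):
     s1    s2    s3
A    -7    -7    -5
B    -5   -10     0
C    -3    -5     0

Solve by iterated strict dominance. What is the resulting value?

-5

Column s3 is strictly dominated by s1 for the goalkeeper (-7<-5, -5<0, -3<0); eliminate s3.
Row A is strictly dominated by row C (-3>-7, -5>-7); eliminate A.
Column s1 is strictly dominated by s2 for the goalkeeper (-10<-5, -5<-3); eliminate s1.
Row B is strictly dominated by row C (-5>-10); eliminate B.
Only (C, s2) remains, with payoff -5.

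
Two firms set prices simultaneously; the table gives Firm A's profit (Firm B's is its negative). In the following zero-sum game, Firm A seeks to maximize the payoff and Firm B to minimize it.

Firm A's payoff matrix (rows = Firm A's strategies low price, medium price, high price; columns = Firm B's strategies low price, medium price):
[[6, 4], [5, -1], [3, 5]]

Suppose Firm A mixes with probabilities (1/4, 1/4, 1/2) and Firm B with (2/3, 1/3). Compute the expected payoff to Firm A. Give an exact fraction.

47/12

Against (2/3, 1/3), each row's expected payoff is low price: 16/3; medium price: 3; high price: 11/3.
Taking the (1/4, 1/4, 1/2)-weighted average: (1/4)·(16/3) + (1/4)·(3) + (1/2)·(11/3) = 47/12.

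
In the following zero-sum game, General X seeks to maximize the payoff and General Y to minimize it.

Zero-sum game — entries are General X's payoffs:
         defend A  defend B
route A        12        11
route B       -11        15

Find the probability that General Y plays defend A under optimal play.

Row minima are 11 and -11, so General X's maximin is 11; column maxima are 12 and 15, so General Y's minimax is 12. These differ, so the equilibrium is in mixed strategies.
Let General Y play defend A with probability q. General X is indifferent when 12q + 11(1−q) = −11q + 15(1−q), giving q = 4/27.

4/27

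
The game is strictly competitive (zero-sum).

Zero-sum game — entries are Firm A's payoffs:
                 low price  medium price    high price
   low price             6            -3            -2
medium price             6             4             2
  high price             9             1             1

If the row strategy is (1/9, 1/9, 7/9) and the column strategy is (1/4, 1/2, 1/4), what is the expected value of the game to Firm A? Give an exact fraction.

Against (1/4, 1/2, 1/4), each row's expected payoff is low price: -1/2; medium price: 4; high price: 3.
Taking the (1/9, 1/9, 7/9)-weighted average: (1/9)·(-1/2) + (1/9)·(4) + (7/9)·(3) = 49/18.

49/18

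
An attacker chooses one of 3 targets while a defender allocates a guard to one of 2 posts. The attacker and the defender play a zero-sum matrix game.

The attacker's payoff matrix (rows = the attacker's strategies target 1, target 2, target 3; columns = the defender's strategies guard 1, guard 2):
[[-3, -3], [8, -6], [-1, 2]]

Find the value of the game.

Row target 1 is strictly dominated by row target 3, so the attacker never plays it.
The remaining 2×2 game on (target 2, target 3) × (guard 1, guard 2) has no saddle point. Let the attacker play target 2 with probability p; indifference gives 8p − (1−p) = −6p + 2(1−p), so p = 3/17.
Similarly the defender's optimal q on guard 1 is 8/17, and the value is 8·(8/17) + (-6)·(9/17) = 10/17.

10/17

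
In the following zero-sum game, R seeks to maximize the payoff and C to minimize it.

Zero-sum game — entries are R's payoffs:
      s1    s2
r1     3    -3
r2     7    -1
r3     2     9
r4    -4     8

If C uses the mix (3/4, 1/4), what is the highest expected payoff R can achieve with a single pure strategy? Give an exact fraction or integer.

r1: (3)·(3/4) + (-3)·(1/4) = 3/2.
r2: (7)·(3/4) + (-1)·(1/4) = 5.
r3: (2)·(3/4) + (9)·(1/4) = 15/4.
r4: (-4)·(3/4) + (8)·(1/4) = -1.
The best pure response is r2 with expected payoff 5.

5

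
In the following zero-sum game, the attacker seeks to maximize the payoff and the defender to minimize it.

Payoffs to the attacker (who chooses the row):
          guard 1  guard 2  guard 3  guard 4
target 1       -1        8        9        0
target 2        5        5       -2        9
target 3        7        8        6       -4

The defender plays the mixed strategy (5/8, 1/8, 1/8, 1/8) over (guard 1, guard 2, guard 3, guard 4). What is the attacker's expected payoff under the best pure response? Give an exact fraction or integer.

45/8

target 1: (-1)·(5/8) + (8)·(1/8) + (9)·(1/8) + (0)·(1/8) = 3/2.
target 2: (5)·(5/8) + (5)·(1/8) + (-2)·(1/8) + (9)·(1/8) = 37/8.
target 3: (7)·(5/8) + (8)·(1/8) + (6)·(1/8) + (-4)·(1/8) = 45/8.
The best pure response is target 3 with expected payoff 45/8.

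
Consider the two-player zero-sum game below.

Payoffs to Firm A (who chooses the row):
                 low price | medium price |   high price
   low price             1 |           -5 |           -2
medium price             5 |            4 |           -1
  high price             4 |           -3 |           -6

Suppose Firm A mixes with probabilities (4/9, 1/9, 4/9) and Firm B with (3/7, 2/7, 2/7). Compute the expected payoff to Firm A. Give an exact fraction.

-47/63

Against (3/7, 2/7, 2/7), each row's expected payoff is low price: -11/7; medium price: 3; high price: -6/7.
Taking the (4/9, 1/9, 4/9)-weighted average: (4/9)·(-11/7) + (1/9)·(3) + (4/9)·(-6/7) = -47/63.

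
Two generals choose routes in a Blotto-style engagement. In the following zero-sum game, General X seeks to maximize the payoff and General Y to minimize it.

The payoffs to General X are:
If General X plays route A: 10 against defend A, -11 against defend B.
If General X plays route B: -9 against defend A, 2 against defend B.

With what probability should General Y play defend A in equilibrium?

Row minima are -11 and -9, so General X's maximin is -9; column maxima are 10 and 2, so General Y's minimax is 2. These differ, so the equilibrium is in mixed strategies.
Let General Y play defend A with probability q. General X is indifferent when 10q − 11(1−q) = −9q + 2(1−q), giving q = 13/32.

13/32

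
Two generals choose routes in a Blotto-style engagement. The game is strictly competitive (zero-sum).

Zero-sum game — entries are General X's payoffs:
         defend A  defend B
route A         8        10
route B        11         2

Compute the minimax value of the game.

Row minima are 8 and 2, so General X's maximin is 8; column maxima are 11 and 10, so General Y's minimax is 10. These differ, so the equilibrium is in mixed strategies.
Let General X play route A with probability p. General Y is indifferent when 8p + 11(1−p) = 10p + 2(1−p), giving p = 9/11.
Let General Y play defend A with probability q. General X is indifferent when 8q + 10(1−q) = 11q + 2(1−q), giving q = 8/11.
The value is 8·(8/11) + (10)·(3/11) = 94/11.

94/11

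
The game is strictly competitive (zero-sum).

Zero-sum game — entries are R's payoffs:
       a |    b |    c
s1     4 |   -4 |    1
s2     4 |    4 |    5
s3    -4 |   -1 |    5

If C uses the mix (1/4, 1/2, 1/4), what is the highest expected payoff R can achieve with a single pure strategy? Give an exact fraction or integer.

17/4

s1: (4)·(1/4) + (-4)·(1/2) + (1)·(1/4) = -3/4.
s2: (4)·(1/4) + (4)·(1/2) + (5)·(1/4) = 17/4.
s3: (-4)·(1/4) + (-1)·(1/2) + (5)·(1/4) = -1/4.
The best pure response is s2 with expected payoff 17/4.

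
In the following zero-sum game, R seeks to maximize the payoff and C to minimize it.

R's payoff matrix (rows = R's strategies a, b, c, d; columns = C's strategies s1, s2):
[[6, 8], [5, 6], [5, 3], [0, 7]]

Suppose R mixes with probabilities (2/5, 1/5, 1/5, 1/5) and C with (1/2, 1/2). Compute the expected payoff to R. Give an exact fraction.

Against (1/2, 1/2), each row's expected payoff is a: 7; b: 11/2; c: 4; d: 7/2.
Taking the (2/5, 1/5, 1/5, 1/5)-weighted average: (2/5)·(7) + (1/5)·(11/2) + (1/5)·(4) + (1/5)·(7/2) = 27/5.

27/5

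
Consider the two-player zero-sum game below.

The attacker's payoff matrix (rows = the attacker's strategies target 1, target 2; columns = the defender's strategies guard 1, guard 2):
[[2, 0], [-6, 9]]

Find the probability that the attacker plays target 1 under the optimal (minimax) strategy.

15/17

Row minima are 0 and -6, so the attacker's maximin is 0; column maxima are 2 and 9, so the defender's minimax is 2. These differ, so the equilibrium is in mixed strategies.
Let the attacker play target 1 with probability p. The defender is indifferent when 2p − 6(1−p) = 9(1−p), giving p = 15/17.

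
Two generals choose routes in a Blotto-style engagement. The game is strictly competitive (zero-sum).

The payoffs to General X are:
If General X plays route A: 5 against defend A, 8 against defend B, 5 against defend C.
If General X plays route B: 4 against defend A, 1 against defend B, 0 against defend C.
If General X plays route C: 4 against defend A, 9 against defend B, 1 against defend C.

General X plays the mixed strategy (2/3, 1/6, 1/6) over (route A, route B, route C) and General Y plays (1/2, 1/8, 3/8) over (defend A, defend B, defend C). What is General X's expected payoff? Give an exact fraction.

Against (1/2, 1/8, 3/8), each row's expected payoff is route A: 43/8; route B: 17/8; route C: 7/2.
Taking the (2/3, 1/6, 1/6)-weighted average: (2/3)·(43/8) + (1/6)·(17/8) + (1/6)·(7/2) = 217/48.

217/48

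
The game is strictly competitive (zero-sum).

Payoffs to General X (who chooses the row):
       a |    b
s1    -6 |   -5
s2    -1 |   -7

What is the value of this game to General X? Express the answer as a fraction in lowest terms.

Row minima are -6 and -7, so General X's maximin is -6; column maxima are -1 and -5, so General Y's minimax is -5. These differ, so the equilibrium is in mixed strategies.
Let General X play s1 with probability p. General Y is indifferent when −6p − (1−p) = −5p − 7(1−p), giving p = 6/7.
Let General Y play a with probability q. General X is indifferent when −6q − 5(1−q) = −q − 7(1−q), giving q = 2/7.
The value is -6·(2/7) + (-5)·(5/7) = -37/7.

-37/7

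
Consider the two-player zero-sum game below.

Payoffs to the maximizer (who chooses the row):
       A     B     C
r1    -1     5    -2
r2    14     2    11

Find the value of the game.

59/16

Column A is strictly dominated by C for the minimizer (it gives the maximizer more in every row).
The remaining 2×2 game on (r1, r2) × (B, C) has no saddle point. Let the maximizer play r1 with probability p; indifference gives 5p + 2(1−p) = −2p + 11(1−p), so p = 9/16.
Similarly the minimizer's optimal q on B is 13/16, and the value is 5·(13/16) + (-2)·(3/16) = 59/16.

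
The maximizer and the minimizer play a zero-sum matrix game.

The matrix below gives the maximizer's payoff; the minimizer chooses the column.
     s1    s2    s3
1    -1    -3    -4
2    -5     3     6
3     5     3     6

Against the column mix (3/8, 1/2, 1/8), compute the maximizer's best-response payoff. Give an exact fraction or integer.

1: (-1)·(3/8) + (-3)·(1/2) + (-4)·(1/8) = -19/8.
2: (-5)·(3/8) + (3)·(1/2) + (6)·(1/8) = 3/8.
3: (5)·(3/8) + (3)·(1/2) + (6)·(1/8) = 33/8.
The best pure response is 3 with expected payoff 33/8.

33/8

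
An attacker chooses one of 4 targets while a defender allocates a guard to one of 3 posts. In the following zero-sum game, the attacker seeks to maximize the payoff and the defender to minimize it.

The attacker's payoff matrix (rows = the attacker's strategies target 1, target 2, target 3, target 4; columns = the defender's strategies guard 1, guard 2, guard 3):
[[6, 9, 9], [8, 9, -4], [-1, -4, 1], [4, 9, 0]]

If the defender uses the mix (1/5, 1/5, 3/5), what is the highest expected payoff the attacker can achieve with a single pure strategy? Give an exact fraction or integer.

target 1: (6)·(1/5) + (9)·(1/5) + (9)·(3/5) = 42/5.
target 2: (8)·(1/5) + (9)·(1/5) + (-4)·(3/5) = 1.
target 3: (-1)·(1/5) + (-4)·(1/5) + (1)·(3/5) = -2/5.
target 4: (4)·(1/5) + (9)·(1/5) + (0)·(3/5) = 13/5.
The best pure response is target 1 with expected payoff 42/5.

42/5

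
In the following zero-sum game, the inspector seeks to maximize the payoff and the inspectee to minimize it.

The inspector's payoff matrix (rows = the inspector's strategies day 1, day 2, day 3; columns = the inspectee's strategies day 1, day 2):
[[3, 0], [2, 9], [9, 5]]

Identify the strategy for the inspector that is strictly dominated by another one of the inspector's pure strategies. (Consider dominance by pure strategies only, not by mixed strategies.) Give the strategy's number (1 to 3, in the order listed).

Compare day 1 with day 3: 9 > 3, 5 > 0.
So day 3 strictly dominates day 1 for the inspector; day 1 is strictly dominated.

1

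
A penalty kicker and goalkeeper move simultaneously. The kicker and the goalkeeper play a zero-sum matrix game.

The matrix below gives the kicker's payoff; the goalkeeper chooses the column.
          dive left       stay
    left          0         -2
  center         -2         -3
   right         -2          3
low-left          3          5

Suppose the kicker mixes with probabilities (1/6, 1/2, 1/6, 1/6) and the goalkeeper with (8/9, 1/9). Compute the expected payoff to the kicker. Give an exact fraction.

-43/54

Against (8/9, 1/9), each row's expected payoff is left: -2/9; center: -19/9; right: -13/9; low-left: 29/9.
Taking the (1/6, 1/2, 1/6, 1/6)-weighted average: (1/6)·(-2/9) + (1/2)·(-19/9) + (1/6)·(-13/9) + (1/6)·(29/9) = -43/54.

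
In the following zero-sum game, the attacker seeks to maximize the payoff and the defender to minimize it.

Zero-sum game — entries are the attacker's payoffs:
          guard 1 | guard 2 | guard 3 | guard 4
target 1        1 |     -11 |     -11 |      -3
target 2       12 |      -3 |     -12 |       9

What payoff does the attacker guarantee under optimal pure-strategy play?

Row minima: -11, -12 → the attacker's maximin is -11.
Column maxima: 12, -3, -11, 9 → the defender's minimax is -11.
They coincide at (target 1, guard 3), so the value is -11.

-11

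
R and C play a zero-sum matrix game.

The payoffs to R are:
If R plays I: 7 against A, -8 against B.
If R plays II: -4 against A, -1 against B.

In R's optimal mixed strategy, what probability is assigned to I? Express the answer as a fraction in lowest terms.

1/6

Row minima are -8 and -4, so R's maximin is -4; column maxima are 7 and -1, so C's minimax is -1. These differ, so the equilibrium is in mixed strategies.
Let R play I with probability p. C is indifferent when 7p − 4(1−p) = −8p − (1−p), giving p = 1/6.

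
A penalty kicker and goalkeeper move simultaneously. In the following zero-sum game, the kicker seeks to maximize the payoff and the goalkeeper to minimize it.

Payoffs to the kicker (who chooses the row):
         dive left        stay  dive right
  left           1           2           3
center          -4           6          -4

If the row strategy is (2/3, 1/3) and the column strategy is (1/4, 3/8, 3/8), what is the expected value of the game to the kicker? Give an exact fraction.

4/3

Against (1/4, 3/8, 3/8), each row's expected payoff is left: 17/8; center: -1/4.
Taking the (2/3, 1/3)-weighted average: (2/3)·(17/8) + (1/3)·(-1/4) = 4/3.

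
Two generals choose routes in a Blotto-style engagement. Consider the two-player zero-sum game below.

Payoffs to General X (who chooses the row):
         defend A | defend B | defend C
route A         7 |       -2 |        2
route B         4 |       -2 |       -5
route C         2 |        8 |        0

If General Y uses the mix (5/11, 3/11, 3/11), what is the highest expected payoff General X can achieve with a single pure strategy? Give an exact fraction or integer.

35/11

route A: (7)·(5/11) + (-2)·(3/11) + (2)·(3/11) = 35/11.
route B: (4)·(5/11) + (-2)·(3/11) + (-5)·(3/11) = -1/11.
route C: (2)·(5/11) + (8)·(3/11) + (0)·(3/11) = 34/11.
The best pure response is route A with expected payoff 35/11.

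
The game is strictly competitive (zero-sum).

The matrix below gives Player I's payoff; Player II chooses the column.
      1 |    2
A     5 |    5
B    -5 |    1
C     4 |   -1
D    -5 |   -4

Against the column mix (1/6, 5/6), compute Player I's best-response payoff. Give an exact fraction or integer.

5

A: (5)·(1/6) + (5)·(5/6) = 5.
B: (-5)·(1/6) + (1)·(5/6) = 0.
C: (4)·(1/6) + (-1)·(5/6) = -1/6.
D: (-5)·(1/6) + (-4)·(5/6) = -25/6.
The best pure response is A with expected payoff 5.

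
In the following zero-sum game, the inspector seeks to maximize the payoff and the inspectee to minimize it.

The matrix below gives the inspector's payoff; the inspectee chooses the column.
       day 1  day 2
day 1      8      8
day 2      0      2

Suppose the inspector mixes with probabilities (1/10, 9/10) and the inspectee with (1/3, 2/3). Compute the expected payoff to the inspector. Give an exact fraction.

Against (1/3, 2/3), each row's expected payoff is day 1: 8; day 2: 4/3.
Taking the (1/10, 9/10)-weighted average: (1/10)·(8) + (9/10)·(4/3) = 2.

2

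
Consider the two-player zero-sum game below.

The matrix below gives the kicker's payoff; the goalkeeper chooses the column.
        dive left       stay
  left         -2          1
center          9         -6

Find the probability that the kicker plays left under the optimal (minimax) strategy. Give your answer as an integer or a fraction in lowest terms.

5/6

Row minima are -2 and -6, so the kicker's maximin is -2; column maxima are 9 and 1, so the goalkeeper's minimax is 1. These differ, so the equilibrium is in mixed strategies.
Let the kicker play left with probability p. The goalkeeper is indifferent when −2p + 9(1−p) = p − 6(1−p), giving p = 5/6.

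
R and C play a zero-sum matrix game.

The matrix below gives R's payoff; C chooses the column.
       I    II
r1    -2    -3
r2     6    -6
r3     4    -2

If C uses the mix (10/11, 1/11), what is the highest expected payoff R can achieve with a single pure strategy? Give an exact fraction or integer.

54/11

r1: (-2)·(10/11) + (-3)·(1/11) = -23/11.
r2: (6)·(10/11) + (-6)·(1/11) = 54/11.
r3: (4)·(10/11) + (-2)·(1/11) = 38/11.
The best pure response is r2 with expected payoff 54/11.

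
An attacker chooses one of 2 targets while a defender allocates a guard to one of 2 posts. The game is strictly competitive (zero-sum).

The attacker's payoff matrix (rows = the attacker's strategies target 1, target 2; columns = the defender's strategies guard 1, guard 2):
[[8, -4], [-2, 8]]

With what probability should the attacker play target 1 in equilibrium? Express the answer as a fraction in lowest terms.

Row minima are -4 and -2, so the attacker's maximin is -2; column maxima are 8 and 8, so the defender's minimax is 8. These differ, so the equilibrium is in mixed strategies.
Let the attacker play target 1 with probability p. The defender is indifferent when 8p − 2(1−p) = −4p + 8(1−p), giving p = 5/11.

5/11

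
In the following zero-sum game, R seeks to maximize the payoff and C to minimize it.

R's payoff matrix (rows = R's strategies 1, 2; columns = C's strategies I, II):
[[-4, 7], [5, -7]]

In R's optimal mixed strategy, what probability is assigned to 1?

12/23

Row minima are -4 and -7, so R's maximin is -4; column maxima are 5 and 7, so C's minimax is 5. These differ, so the equilibrium is in mixed strategies.
Let R play 1 with probability p. C is indifferent when −4p + 5(1−p) = 7p − 7(1−p), giving p = 12/23.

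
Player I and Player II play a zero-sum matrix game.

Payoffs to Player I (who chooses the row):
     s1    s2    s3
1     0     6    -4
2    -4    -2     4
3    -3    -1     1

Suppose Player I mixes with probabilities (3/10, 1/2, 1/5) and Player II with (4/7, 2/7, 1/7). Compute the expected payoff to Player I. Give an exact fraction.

-41/35

Against (4/7, 2/7, 1/7), each row's expected payoff is 1: 8/7; 2: -16/7; 3: -13/7.
Taking the (3/10, 1/2, 1/5)-weighted average: (3/10)·(8/7) + (1/2)·(-16/7) + (1/5)·(-13/7) = -41/35.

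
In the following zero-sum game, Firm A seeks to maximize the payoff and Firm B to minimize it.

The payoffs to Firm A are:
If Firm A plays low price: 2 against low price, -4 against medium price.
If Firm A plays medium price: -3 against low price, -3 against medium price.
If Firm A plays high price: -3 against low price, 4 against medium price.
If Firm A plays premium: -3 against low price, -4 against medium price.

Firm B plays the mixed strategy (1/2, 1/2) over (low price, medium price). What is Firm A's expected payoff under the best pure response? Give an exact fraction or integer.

low price: (2)·(1/2) + (-4)·(1/2) = -1.
medium price: (-3)·(1/2) + (-3)·(1/2) = -3.
high price: (-3)·(1/2) + (4)·(1/2) = 1/2.
premium: (-3)·(1/2) + (-4)·(1/2) = -7/2.
The best pure response is high price with expected payoff 1/2.

1/2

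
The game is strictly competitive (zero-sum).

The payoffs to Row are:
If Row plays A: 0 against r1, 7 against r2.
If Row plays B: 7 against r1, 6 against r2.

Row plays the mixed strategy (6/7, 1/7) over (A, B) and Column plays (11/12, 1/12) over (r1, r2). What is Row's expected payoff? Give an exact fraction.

125/84

Against (11/12, 1/12), each row's expected payoff is A: 7/12; B: 83/12.
Taking the (6/7, 1/7)-weighted average: (6/7)·(7/12) + (1/7)·(83/12) = 125/84.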